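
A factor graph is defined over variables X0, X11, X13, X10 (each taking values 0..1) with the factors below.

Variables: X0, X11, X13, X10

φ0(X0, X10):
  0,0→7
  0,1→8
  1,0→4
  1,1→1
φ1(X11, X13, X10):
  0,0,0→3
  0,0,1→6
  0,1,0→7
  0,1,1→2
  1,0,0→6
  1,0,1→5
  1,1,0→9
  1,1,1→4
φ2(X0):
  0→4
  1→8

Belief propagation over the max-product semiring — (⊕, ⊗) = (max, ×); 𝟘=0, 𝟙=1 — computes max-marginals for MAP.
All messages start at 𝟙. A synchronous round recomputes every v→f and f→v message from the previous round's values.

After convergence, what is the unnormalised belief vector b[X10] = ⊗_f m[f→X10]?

init: all messages = 𝟙 over 2 values
r1 m[φ0→X0] = [8, 4]
r1 m[φ0→X10] = [7, 8]
r1 m[φ1→X11] = [7, 9]
r1 m[φ1→X13] = [6, 9]
r1 m[φ1→X10] = [9, 6]
r1 m[φ2→X0] = [4, 8]
r1 m[X0→φ0] = [1, 1]
r1 m[X0→φ2] = [1, 1]
r1 m[X11→φ1] = [1, 1]
r1 m[X13→φ1] = [1, 1]
r1 m[X10→φ0] = [1, 1]
r1 m[X10→φ1] = [1, 1]
r2 m[φ0→X0] = [8, 4]
r2 m[φ0→X10] = [7, 8]
r2 m[φ1→X11] = [7, 9]
r2 m[φ1→X13] = [6, 9]
r2 m[φ1→X10] = [9, 6]
r2 m[φ2→X0] = [4, 8]
r2 m[X0→φ0] = [4, 8]
r2 m[X0→φ2] = [8, 4]
r2 m[X11→φ1] = [1, 1]
r2 m[X13→φ1] = [1, 1]
r2 m[X10→φ0] = [9, 6]
r2 m[X10→φ1] = [7, 8]
r3 m[φ0→X0] = [63, 36]
r3 m[φ0→X10] = [32, 32]
r3 m[φ1→X11] = [49, 63]
r3 m[φ1→X13] = [48, 63]
r3 m[φ1→X10] = [9, 6]
r3 m[φ2→X0] = [4, 8]
r3 m[X0→φ0] = [4, 8]
r3 m[X0→φ2] = [8, 4]
r3 m[X11→φ1] = [1, 1]
r3 m[X13→φ1] = [1, 1]
r3 m[X10→φ0] = [9, 6]
r3 m[X10→φ1] = [7, 8]
r4 m[φ0→X0] = [63, 36]
r4 m[φ0→X10] = [32, 32]
r4 m[φ1→X11] = [49, 63]
r4 m[φ1→X13] = [48, 63]
r4 m[φ1→X10] = [9, 6]
r4 m[φ2→X0] = [4, 8]
r4 m[X0→φ0] = [4, 8]
r4 m[X0→φ2] = [63, 36]
r4 m[X11→φ1] = [1, 1]
r4 m[X13→φ1] = [1, 1]
r4 m[X10→φ0] = [9, 6]
r4 m[X10→φ1] = [32, 32]
r5 m[φ0→X0] = [63, 36]
r5 m[φ0→X10] = [32, 32]
r5 m[φ1→X11] = [224, 288]
r5 m[φ1→X13] = [192, 288]
r5 m[φ1→X10] = [9, 6]
r5 m[φ2→X0] = [4, 8]
r5 m[X0→φ0] = [4, 8]
r5 m[X0→φ2] = [63, 36]
r5 m[X11→φ1] = [1, 1]
r5 m[X13→φ1] = [1, 1]
r5 m[X10→φ0] = [9, 6]
r5 m[X10→φ1] = [32, 32]
r6 m[φ0→X0] = [63, 36]
r6 m[φ0→X10] = [32, 32]
r6 m[φ1→X11] = [224, 288]
r6 m[φ1→X13] = [192, 288]
r6 m[φ1→X10] = [9, 6]
r6 m[φ2→X0] = [4, 8]
r6 m[X0→φ0] = [4, 8]
r6 m[X0→φ2] = [63, 36]
r6 m[X11→φ1] = [1, 1]
r6 m[X13→φ1] = [1, 1]
r6 m[X10→φ0] = [9, 6]
r6 m[X10→φ1] = [32, 32]
fixed point reached at round 6
b[X10] = ⊗ incoming = [288, 192]

b[X10] = [288, 192]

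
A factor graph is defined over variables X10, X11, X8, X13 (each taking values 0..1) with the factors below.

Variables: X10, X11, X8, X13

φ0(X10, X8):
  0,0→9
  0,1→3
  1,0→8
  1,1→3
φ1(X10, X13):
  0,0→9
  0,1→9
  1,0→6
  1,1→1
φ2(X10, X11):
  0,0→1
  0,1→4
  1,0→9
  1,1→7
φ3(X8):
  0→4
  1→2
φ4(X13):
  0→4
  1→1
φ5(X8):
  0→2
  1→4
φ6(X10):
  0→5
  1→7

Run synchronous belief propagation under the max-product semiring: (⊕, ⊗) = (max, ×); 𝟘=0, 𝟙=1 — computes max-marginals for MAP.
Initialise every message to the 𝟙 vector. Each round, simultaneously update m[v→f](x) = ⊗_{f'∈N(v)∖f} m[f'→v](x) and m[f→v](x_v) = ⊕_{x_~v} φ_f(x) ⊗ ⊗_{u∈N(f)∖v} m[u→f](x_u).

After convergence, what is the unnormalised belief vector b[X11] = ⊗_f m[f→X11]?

b[X11] = [96768, 75264]

init: all messages = 𝟙 over 2 values
r1 m[φ0→X10] = [9, 8]
r1 m[φ0→X8] = [9, 3]
r1 m[φ1→X10] = [9, 6]
r1 m[φ1→X13] = [9, 9]
r1 m[φ2→X10] = [4, 9]
r1 m[φ2→X11] = [9, 7]
r1 m[φ3→X8] = [4, 2]
r1 m[φ4→X13] = [4, 1]
r1 m[φ5→X8] = [2, 4]
r1 m[φ6→X10] = [5, 7]
r1 m[X10→φ0] = [1, 1]
r1 m[X10→φ1] = [1, 1]
r1 m[X10→φ2] = [1, 1]
r1 m[X10→φ6] = [1, 1]
r1 m[X11→φ2] = [1, 1]
r1 m[X8→φ0] = [1, 1]
r1 m[X8→φ3] = [1, 1]
r1 m[X8→φ5] = [1, 1]
r1 m[X13→φ1] = [1, 1]
r1 m[X13→φ4] = [1, 1]
r2 m[φ0→X10] = [9, 8]
r2 m[φ0→X8] = [9, 3]
r2 m[φ1→X10] = [9, 6]
r2 m[φ1→X13] = [9, 9]
r2 m[φ2→X10] = [4, 9]
r2 m[φ2→X11] = [9, 7]
r2 m[φ3→X8] = [4, 2]
r2 m[φ4→X13] = [4, 1]
r2 m[φ5→X8] = [2, 4]
r2 m[φ6→X10] = [5, 7]
r2 m[X10→φ0] = [180, 378]
r2 m[X10→φ1] = [180, 504]
r2 m[X10→φ2] = [405, 336]
r2 m[X10→φ6] = [324, 432]
r2 m[X11→φ2] = [1, 1]
r2 m[X8→φ0] = [8, 8]
r2 m[X8→φ3] = [18, 12]
r2 m[X8→φ5] = [36, 6]
r2 m[X13→φ1] = [4, 1]
r2 m[X13→φ4] = [9, 9]
r3 m[φ0→X10] = [72, 64]
r3 m[φ0→X8] = [3024, 1134]
r3 m[φ1→X10] = [36, 24]
r3 m[φ1→X13] = [3024, 1620]
r3 m[φ2→X10] = [4, 9]
r3 m[φ2→X11] = [3024, 2352]
r3 m[φ3→X8] = [4, 2]
r3 m[φ4→X13] = [4, 1]
r3 m[φ5→X8] = [2, 4]
r3 m[φ6→X10] = [5, 7]
r3 m[X10→φ0] = [180, 378]
r3 m[X10→φ1] = [180, 504]
r3 m[X10→φ2] = [405, 336]
r3 m[X10→φ6] = [324, 432]
r3 m[X11→φ2] = [1, 1]
r3 m[X8→φ0] = [8, 8]
r3 m[X8→φ3] = [18, 12]
r3 m[X8→φ5] = [36, 6]
r3 m[X13→φ1] = [4, 1]
r3 m[X13→φ4] = [9, 9]
r4 m[φ0→X10] = [72, 64]
r4 m[φ0→X8] = [3024, 1134]
r4 m[φ1→X10] = [36, 24]
r4 m[φ1→X13] = [3024, 1620]
r4 m[φ2→X10] = [4, 9]
r4 m[φ2→X11] = [3024, 2352]
r4 m[φ3→X8] = [4, 2]
r4 m[φ4→X13] = [4, 1]
r4 m[φ5→X8] = [2, 4]
r4 m[φ6→X10] = [5, 7]
r4 m[X10→φ0] = [720, 1512]
r4 m[X10→φ1] = [1440, 4032]
r4 m[X10→φ2] = [12960, 10752]
r4 m[X10→φ6] = [10368, 13824]
r4 m[X11→φ2] = [1, 1]
r4 m[X8→φ0] = [8, 8]
r4 m[X8→φ3] = [6048, 4536]
r4 m[X8→φ5] = [12096, 2268]
r4 m[X13→φ1] = [4, 1]
r4 m[X13→φ4] = [3024, 1620]
r5 m[φ0→X10] = [72, 64]
r5 m[φ0→X8] = [12096, 4536]
r5 m[φ1→X10] = [36, 24]
r5 m[φ1→X13] = [24192, 12960]
r5 m[φ2→X10] = [4, 9]
r5 m[φ2→X11] = [96768, 75264]
r5 m[φ3→X8] = [4, 2]
r5 m[φ4→X13] = [4, 1]
r5 m[φ5→X8] = [2, 4]
r5 m[φ6→X10] = [5, 7]
r5 m[X10→φ0] = [720, 1512]
r5 m[X10→φ1] = [1440, 4032]
r5 m[X10→φ2] = [12960, 10752]
r5 m[X10→φ6] = [10368, 13824]
r5 m[X11→φ2] = [1, 1]
r5 m[X8→φ0] = [8, 8]
r5 m[X8→φ3] = [6048, 4536]
r5 m[X8→φ5] = [12096, 2268]
r5 m[X13→φ1] = [4, 1]
r5 m[X13→φ4] = [3024, 1620]
r6 m[φ0→X10] = [72, 64]
r6 m[φ0→X8] = [12096, 4536]
r6 m[φ1→X10] = [36, 24]
r6 m[φ1→X13] = [24192, 12960]
r6 m[φ2→X10] = [4, 9]
r6 m[φ2→X11] = [96768, 75264]
r6 m[φ3→X8] = [4, 2]
r6 m[φ4→X13] = [4, 1]
r6 m[φ5→X8] = [2, 4]
r6 m[φ6→X10] = [5, 7]
r6 m[X10→φ0] = [720, 1512]
r6 m[X10→φ1] = [1440, 4032]
r6 m[X10→φ2] = [12960, 10752]
r6 m[X10→φ6] = [10368, 13824]
r6 m[X11→φ2] = [1, 1]
r6 m[X8→φ0] = [8, 8]
r6 m[X8→φ3] = [24192, 18144]
r6 m[X8→φ5] = [48384, 9072]
r6 m[X13→φ1] = [4, 1]
r6 m[X13→φ4] = [24192, 12960]
r7 m[φ0→X10] = [72, 64]
r7 m[φ0→X8] = [12096, 4536]
r7 m[φ1→X10] = [36, 24]
r7 m[φ1→X13] = [24192, 12960]
r7 m[φ2→X10] = [4, 9]
r7 m[φ2→X11] = [96768, 75264]
r7 m[φ3→X8] = [4, 2]
r7 m[φ4→X13] = [4, 1]
r7 m[φ5→X8] = [2, 4]
r7 m[φ6→X10] = [5, 7]
r7 m[X10→φ0] = [720, 1512]
r7 m[X10→φ1] = [1440, 4032]
r7 m[X10→φ2] = [12960, 10752]
r7 m[X10→φ6] = [10368, 13824]
r7 m[X11→φ2] = [1, 1]
r7 m[X8→φ0] = [8, 8]
r7 m[X8→φ3] = [24192, 18144]
r7 m[X8→φ5] = [48384, 9072]
r7 m[X13→φ1] = [4, 1]
r7 m[X13→φ4] = [24192, 12960]
fixed point reached at round 7
b[X11] = ⊗ incoming = [96768, 75264]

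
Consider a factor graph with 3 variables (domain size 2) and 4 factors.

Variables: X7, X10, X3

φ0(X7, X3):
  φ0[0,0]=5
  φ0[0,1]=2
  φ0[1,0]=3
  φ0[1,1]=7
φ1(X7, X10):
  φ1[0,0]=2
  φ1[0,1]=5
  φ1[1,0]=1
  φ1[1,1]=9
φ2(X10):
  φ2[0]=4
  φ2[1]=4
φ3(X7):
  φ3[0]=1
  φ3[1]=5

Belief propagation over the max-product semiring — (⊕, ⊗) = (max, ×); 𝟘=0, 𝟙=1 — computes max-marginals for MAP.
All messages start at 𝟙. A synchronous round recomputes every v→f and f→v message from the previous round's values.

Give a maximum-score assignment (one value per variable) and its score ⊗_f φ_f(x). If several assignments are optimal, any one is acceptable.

assignment: (X7=1, X10=1, X3=1); score = 1260

init: all messages = 𝟙 over 2 values
r1 m[φ0→X7] = [5, 7]
r1 m[φ0→X3] = [5, 7]
r1 m[φ1→X7] = [5, 9]
r1 m[φ1→X10] = [2, 9]
r1 m[φ2→X10] = [4, 4]
r1 m[φ3→X7] = [1, 5]
r1 m[X7→φ0] = [1, 1]
r1 m[X7→φ1] = [1, 1]
r1 m[X7→φ3] = [1, 1]
r1 m[X10→φ1] = [1, 1]
r1 m[X10→φ2] = [1, 1]
r1 m[X3→φ0] = [1, 1]
r2 m[φ0→X7] = [5, 7]
r2 m[φ0→X3] = [5, 7]
r2 m[φ1→X7] = [5, 9]
r2 m[φ1→X10] = [2, 9]
r2 m[φ2→X10] = [4, 4]
r2 m[φ3→X7] = [1, 5]
r2 m[X7→φ0] = [5, 45]
r2 m[X7→φ1] = [5, 35]
r2 m[X7→φ3] = [25, 63]
r2 m[X10→φ1] = [4, 4]
r2 m[X10→φ2] = [2, 9]
r2 m[X3→φ0] = [1, 1]
r3 m[φ0→X7] = [5, 7]
r3 m[φ0→X3] = [135, 315]
r3 m[φ1→X7] = [20, 36]
r3 m[φ1→X10] = [35, 315]
r3 m[φ2→X10] = [4, 4]
r3 m[φ3→X7] = [1, 5]
r3 m[X7→φ0] = [5, 45]
r3 m[X7→φ1] = [5, 35]
r3 m[X7→φ3] = [25, 63]
r3 m[X10→φ1] = [4, 4]
r3 m[X10→φ2] = [2, 9]
r3 m[X3→φ0] = [1, 1]
r4 m[φ0→X7] = [5, 7]
r4 m[φ0→X3] = [135, 315]
r4 m[φ1→X7] = [20, 36]
r4 m[φ1→X10] = [35, 315]
r4 m[φ2→X10] = [4, 4]
r4 m[φ3→X7] = [1, 5]
r4 m[X7→φ0] = [20, 180]
r4 m[X7→φ1] = [5, 35]
r4 m[X7→φ3] = [100, 252]
r4 m[X10→φ1] = [4, 4]
r4 m[X10→φ2] = [35, 315]
r4 m[X3→φ0] = [1, 1]
r5 m[φ0→X7] = [5, 7]
r5 m[φ0→X3] = [540, 1260]
r5 m[φ1→X7] = [20, 36]
r5 m[φ1→X10] = [35, 315]
r5 m[φ2→X10] = [4, 4]
r5 m[φ3→X7] = [1, 5]
r5 m[X7→φ0] = [20, 180]
r5 m[X7→φ1] = [5, 35]
r5 m[X7→φ3] = [100, 252]
r5 m[X10→φ1] = [4, 4]
r5 m[X10→φ2] = [35, 315]
r5 m[X3→φ0] = [1, 1]
r6 m[φ0→X7] = [5, 7]
r6 m[φ0→X3] = [540, 1260]
r6 m[φ1→X7] = [20, 36]
r6 m[φ1→X10] = [35, 315]
r6 m[φ2→X10] = [4, 4]
r6 m[φ3→X7] = [1, 5]
r6 m[X7→φ0] = [20, 180]
r6 m[X7→φ1] = [5, 35]
r6 m[X7→φ3] = [100, 252]
r6 m[X10→φ1] = [4, 4]
r6 m[X10→φ2] = [35, 315]
r6 m[X3→φ0] = [1, 1]
fixed point reached at round 6
traceback from X7: (X7=1, X10=1, X3=1), score=1260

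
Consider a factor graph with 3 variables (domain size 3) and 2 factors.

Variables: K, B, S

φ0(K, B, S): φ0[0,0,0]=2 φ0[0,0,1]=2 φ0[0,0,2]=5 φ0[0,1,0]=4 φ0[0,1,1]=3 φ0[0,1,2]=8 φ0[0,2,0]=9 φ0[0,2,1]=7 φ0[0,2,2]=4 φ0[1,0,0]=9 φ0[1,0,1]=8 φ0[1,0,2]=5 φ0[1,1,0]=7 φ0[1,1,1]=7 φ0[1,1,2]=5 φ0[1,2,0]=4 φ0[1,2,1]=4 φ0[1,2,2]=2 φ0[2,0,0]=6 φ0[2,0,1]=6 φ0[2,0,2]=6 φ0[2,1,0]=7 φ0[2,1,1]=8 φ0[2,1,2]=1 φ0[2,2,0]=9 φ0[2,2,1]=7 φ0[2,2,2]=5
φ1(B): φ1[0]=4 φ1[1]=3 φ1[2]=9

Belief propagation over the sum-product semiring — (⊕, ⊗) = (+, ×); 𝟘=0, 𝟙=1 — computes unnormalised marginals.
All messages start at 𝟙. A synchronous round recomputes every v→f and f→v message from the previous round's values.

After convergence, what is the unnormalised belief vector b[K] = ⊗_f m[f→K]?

b[K] = [261, 235, 309]

init: all messages = 𝟙 over 3 values
r1 m[φ0→K] = [44, 51, 55]
r1 m[φ0→B] = [49, 50, 51]
r1 m[φ0→S] = [57, 52, 41]
r1 m[φ1→B] = [4, 3, 9]
r1 m[K→φ0] = [1, 1, 1]
r1 m[B→φ0] = [1, 1, 1]
r1 m[B→φ1] = [1, 1, 1]
r1 m[S→φ0] = [1, 1, 1]
r2 m[φ0→K] = [44, 51, 55]
r2 m[φ0→B] = [49, 50, 51]
r2 m[φ0→S] = [57, 52, 41]
r2 m[φ1→B] = [4, 3, 9]
r2 m[K→φ0] = [1, 1, 1]
r2 m[B→φ0] = [4, 3, 9]
r2 m[B→φ1] = [49, 50, 51]
r2 m[S→φ0] = [1, 1, 1]
r3 m[φ0→K] = [261, 235, 309]
r3 m[φ0→B] = [49, 50, 51]
r3 m[φ0→S] = [320, 280, 205]
r3 m[φ1→B] = [4, 3, 9]
r3 m[K→φ0] = [1, 1, 1]
r3 m[B→φ0] = [4, 3, 9]
r3 m[B→φ1] = [49, 50, 51]
r3 m[S→φ0] = [1, 1, 1]
r4 m[φ0→K] = [261, 235, 309]
r4 m[φ0→B] = [49, 50, 51]
r4 m[φ0→S] = [320, 280, 205]
r4 m[φ1→B] = [4, 3, 9]
r4 m[K→φ0] = [1, 1, 1]
r4 m[B→φ0] = [4, 3, 9]
r4 m[B→φ1] = [49, 50, 51]
r4 m[S→φ0] = [1, 1, 1]
fixed point reached at round 4
b[K] = ⊗ incoming = [261, 235, 309]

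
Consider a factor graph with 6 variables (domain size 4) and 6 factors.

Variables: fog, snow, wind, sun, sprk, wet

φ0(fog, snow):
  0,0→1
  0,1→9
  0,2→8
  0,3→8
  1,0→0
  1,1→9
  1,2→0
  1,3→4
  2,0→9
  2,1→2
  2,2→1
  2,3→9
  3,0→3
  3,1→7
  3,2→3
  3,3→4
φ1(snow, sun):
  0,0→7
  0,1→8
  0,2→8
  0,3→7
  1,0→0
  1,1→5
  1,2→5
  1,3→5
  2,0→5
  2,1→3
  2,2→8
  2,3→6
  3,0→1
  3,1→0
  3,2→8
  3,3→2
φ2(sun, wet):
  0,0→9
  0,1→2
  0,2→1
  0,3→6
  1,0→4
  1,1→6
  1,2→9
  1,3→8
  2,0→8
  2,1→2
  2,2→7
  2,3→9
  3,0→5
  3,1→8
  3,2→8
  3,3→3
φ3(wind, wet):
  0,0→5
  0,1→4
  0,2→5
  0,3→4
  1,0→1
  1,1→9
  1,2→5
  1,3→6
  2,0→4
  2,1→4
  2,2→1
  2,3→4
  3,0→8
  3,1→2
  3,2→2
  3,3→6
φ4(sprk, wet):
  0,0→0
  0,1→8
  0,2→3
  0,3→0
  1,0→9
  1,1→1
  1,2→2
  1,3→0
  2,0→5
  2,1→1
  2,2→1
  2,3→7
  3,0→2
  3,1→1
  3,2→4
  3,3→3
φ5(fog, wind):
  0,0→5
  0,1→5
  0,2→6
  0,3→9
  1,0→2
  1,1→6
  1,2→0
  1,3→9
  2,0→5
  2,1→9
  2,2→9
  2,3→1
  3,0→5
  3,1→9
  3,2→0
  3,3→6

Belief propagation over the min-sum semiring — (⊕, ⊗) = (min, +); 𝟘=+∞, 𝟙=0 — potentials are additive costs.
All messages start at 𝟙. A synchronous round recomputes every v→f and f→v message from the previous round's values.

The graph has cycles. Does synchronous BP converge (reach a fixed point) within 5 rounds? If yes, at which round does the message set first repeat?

init: all messages = 𝟙 over 4 values
r1 m[φ0→fog] = [1, 0, 1, 3]
r1 m[φ0→snow] = [0, 2, 0, 4]
r1 m[φ1→snow] = [7, 0, 3, 0]
r1 m[φ1→sun] = [0, 0, 5, 2]
r1 m[φ2→sun] = [1, 4, 2, 3]
r1 m[φ2→wet] = [4, 2, 1, 3]
r1 m[φ3→wind] = [4, 1, 1, 2]
r1 m[φ3→wet] = [1, 2, 1, 4]
r1 m[φ4→sprk] = [0, 0, 1, 1]
r1 m[φ4→wet] = [0, 1, 1, 0]
r1 m[φ5→fog] = [5, 0, 1, 0]
r1 m[φ5→wind] = [2, 5, 0, 1]
r1 m[fog→φ0] = [0, 0, 0, 0]
r1 m[fog→φ5] = [0, 0, 0, 0]
r1 m[snow→φ0] = [0, 0, 0, 0]
r1 m[snow→φ1] = [0, 0, 0, 0]
r1 m[wind→φ3] = [0, 0, 0, 0]
r1 m[wind→φ5] = [0, 0, 0, 0]
r1 m[sun→φ1] = [0, 0, 0, 0]
r1 m[sun→φ2] = [0, 0, 0, 0]
r1 m[sprk→φ4] = [0, 0, 0, 0]
r1 m[wet→φ2] = [0, 0, 0, 0]
r1 m[wet→φ3] = [0, 0, 0, 0]
r1 m[wet→φ4] = [0, 0, 0, 0]
r2 m[φ0→fog] = [1, 0, 1, 3]
r2 m[φ0→snow] = [0, 2, 0, 4]
r2 m[φ1→snow] = [7, 0, 3, 0]
r2 m[φ1→sun] = [0, 0, 5, 2]
r2 m[φ2→sun] = [1, 4, 2, 3]
r2 m[φ2→wet] = [4, 2, 1, 3]
r2 m[φ3→wind] = [4, 1, 1, 2]
r2 m[φ3→wet] = [1, 2, 1, 4]
r2 m[φ4→sprk] = [0, 0, 1, 1]
r2 m[φ4→wet] = [0, 1, 1, 0]
r2 m[φ5→fog] = [5, 0, 1, 0]
r2 m[φ5→wind] = [2, 5, 0, 1]
r2 m[fog→φ0] = [5, 0, 1, 0]
r2 m[fog→φ5] = [1, 0, 1, 3]
r2 m[snow→φ0] = [7, 0, 3, 0]
r2 m[snow→φ1] = [0, 2, 0, 4]
r2 m[wind→φ3] = [2, 5, 0, 1]
r2 m[wind→φ5] = [4, 1, 1, 2]
r2 m[sun→φ1] = [1, 4, 2, 3]
r2 m[sun→φ2] = [0, 0, 5, 2]
r2 m[sprk→φ4] = [0, 0, 0, 0]
r2 m[wet→φ2] = [1, 3, 2, 4]
r2 m[wet→φ3] = [4, 3, 2, 3]
r2 m[wet→φ4] = [5, 4, 2, 7]
r3 m[φ0→fog] = [8, 3, 2, 4]
r3 m[φ0→snow] = [0, 3, 0, 4]
r3 m[φ1→snow] = [8, 1, 6, 2]
r3 m[φ1→sun] = [2, 3, 7, 6]
r3 m[φ2→sun] = [3, 5, 5, 6]
r3 m[φ2→wet] = [4, 2, 1, 5]
r3 m[φ3→wind] = [7, 5, 3, 4]
r3 m[φ3→wet] = [4, 3, 1, 4]
r3 m[φ4→sprk] = [5, 4, 3, 5]
r3 m[φ4→wet] = [0, 1, 1, 0]
r3 m[φ5→fog] = [6, 1, 3, 1]
r3 m[φ5→wind] = [2, 6, 0, 2]
r3 m[fog→φ0] = [5, 0, 1, 0]
r3 m[fog→φ5] = [1, 0, 1, 3]
r3 m[snow→φ0] = [7, 0, 3, 0]
r3 m[snow→φ1] = [0, 2, 0, 4]
r3 m[wind→φ3] = [2, 5, 0, 1]
r3 m[wind→φ5] = [4, 1, 1, 2]
r3 m[sun→φ1] = [1, 4, 2, 3]
r3 m[sun→φ2] = [0, 0, 5, 2]
r3 m[sprk→φ4] = [0, 0, 0, 0]
r3 m[wet→φ2] = [1, 3, 2, 4]
r3 m[wet→φ3] = [4, 3, 2, 3]
r3 m[wet→φ4] = [5, 4, 2, 7]
r4 m[φ0→fog] = [8, 3, 2, 4]
r4 m[φ0→snow] = [0, 3, 0, 4]
r4 m[φ1→snow] = [8, 1, 6, 2]
r4 m[φ1→sun] = [2, 3, 7, 6]
r4 m[φ2→sun] = [3, 5, 5, 6]
r4 m[φ2→wet] = [4, 2, 1, 5]
r4 m[φ3→wind] = [7, 5, 3, 4]
r4 m[φ3→wet] = [4, 3, 1, 4]
r4 m[φ4→sprk] = [5, 4, 3, 5]
r4 m[φ4→wet] = [0, 1, 1, 0]
r4 m[φ5→fog] = [6, 1, 3, 1]
r4 m[φ5→wind] = [2, 6, 0, 2]
r4 m[fog→φ0] = [6, 1, 3, 1]
r4 m[fog→φ5] = [8, 3, 2, 4]
r4 m[snow→φ0] = [8, 1, 6, 2]
r4 m[snow→φ1] = [0, 3, 0, 4]
r4 m[wind→φ3] = [2, 6, 0, 2]
r4 m[wind→φ5] = [7, 5, 3, 4]
r4 m[sun→φ1] = [3, 5, 5, 6]
r4 m[sun→φ2] = [2, 3, 7, 6]
r4 m[sprk→φ4] = [0, 0, 0, 0]
r4 m[wet→φ2] = [4, 4, 2, 4]
r4 m[wet→φ3] = [4, 3, 2, 5]
r4 m[wet→φ4] = [8, 5, 2, 9]
r5 m[φ0→fog] = [9, 6, 3, 6]
r5 m[φ0→snow] = [1, 5, 1, 5]
r5 m[φ1→snow] = [10, 3, 8, 4]
r5 m[φ1→sun] = [3, 3, 8, 6]
r5 m[φ2→sun] = [3, 8, 6, 7]
r5 m[φ2→wet] = [7, 4, 3, 8]
r5 m[φ3→wind] = [7, 5, 3, 4]
r5 m[φ3→wet] = [4, 4, 1, 4]
r5 m[φ4→sprk] = [5, 4, 3, 6]
r5 m[φ4→wet] = [0, 1, 1, 0]
r5 m[φ5→fog] = [9, 3, 5, 3]
r5 m[φ5→wind] = [5, 9, 3, 3]
r5 m[fog→φ0] = [6, 1, 3, 1]
r5 m[fog→φ5] = [8, 3, 2, 4]
r5 m[snow→φ0] = [8, 1, 6, 2]
r5 m[snow→φ1] = [0, 3, 0, 4]
r5 m[wind→φ3] = [2, 6, 0, 2]
r5 m[wind→φ5] = [7, 5, 3, 4]
r5 m[sun→φ1] = [3, 5, 5, 6]
r5 m[sun→φ2] = [2, 3, 7, 6]
r5 m[sprk→φ4] = [0, 0, 0, 0]
r5 m[wet→φ2] = [4, 4, 2, 4]
r5 m[wet→φ3] = [4, 3, 2, 5]
r5 m[wet→φ4] = [8, 5, 2, 9]
no fixed point within 5 rounds

NOT CONVERGED within 5 rounds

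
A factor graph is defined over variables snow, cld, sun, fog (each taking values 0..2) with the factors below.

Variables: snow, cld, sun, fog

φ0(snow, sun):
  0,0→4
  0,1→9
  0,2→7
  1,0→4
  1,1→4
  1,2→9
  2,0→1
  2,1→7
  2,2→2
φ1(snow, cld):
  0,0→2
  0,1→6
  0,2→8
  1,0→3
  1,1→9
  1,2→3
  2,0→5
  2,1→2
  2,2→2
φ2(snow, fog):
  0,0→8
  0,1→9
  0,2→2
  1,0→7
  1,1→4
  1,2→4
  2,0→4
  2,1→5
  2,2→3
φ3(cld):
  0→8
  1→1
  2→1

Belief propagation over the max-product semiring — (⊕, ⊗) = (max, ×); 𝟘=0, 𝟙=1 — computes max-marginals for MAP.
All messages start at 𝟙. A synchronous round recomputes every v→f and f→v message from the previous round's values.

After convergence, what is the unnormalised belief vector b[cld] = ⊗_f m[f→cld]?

init: all messages = 𝟙 over 3 values
r1 m[φ0→snow] = [9, 9, 7]
r1 m[φ0→sun] = [4, 9, 9]
r1 m[φ1→snow] = [8, 9, 5]
r1 m[φ1→cld] = [5, 9, 8]
r1 m[φ2→snow] = [9, 7, 5]
r1 m[φ2→fog] = [8, 9, 4]
r1 m[φ3→cld] = [8, 1, 1]
r1 m[snow→φ0] = [1, 1, 1]
r1 m[snow→φ1] = [1, 1, 1]
r1 m[snow→φ2] = [1, 1, 1]
r1 m[cld→φ1] = [1, 1, 1]
r1 m[cld→φ3] = [1, 1, 1]
r1 m[sun→φ0] = [1, 1, 1]
r1 m[fog→φ2] = [1, 1, 1]
r2 m[φ0→snow] = [9, 9, 7]
r2 m[φ0→sun] = [4, 9, 9]
r2 m[φ1→snow] = [8, 9, 5]
r2 m[φ1→cld] = [5, 9, 8]
r2 m[φ2→snow] = [9, 7, 5]
r2 m[φ2→fog] = [8, 9, 4]
r2 m[φ3→cld] = [8, 1, 1]
r2 m[snow→φ0] = [72, 63, 25]
r2 m[snow→φ1] = [81, 63, 35]
r2 m[snow→φ2] = [72, 81, 35]
r2 m[cld→φ1] = [8, 1, 1]
r2 m[cld→φ3] = [5, 9, 8]
r2 m[sun→φ0] = [1, 1, 1]
r2 m[fog→φ2] = [1, 1, 1]
r3 m[φ0→snow] = [9, 9, 7]
r3 m[φ0→sun] = [288, 648, 567]
r3 m[φ1→snow] = [16, 24, 40]
r3 m[φ1→cld] = [189, 567, 648]
r3 m[φ2→snow] = [9, 7, 5]
r3 m[φ2→fog] = [576, 648, 324]
r3 m[φ3→cld] = [8, 1, 1]
r3 m[snow→φ0] = [72, 63, 25]
r3 m[snow→φ1] = [81, 63, 35]
r3 m[snow→φ2] = [72, 81, 35]
r3 m[cld→φ1] = [8, 1, 1]
r3 m[cld→φ3] = [5, 9, 8]
r3 m[sun→φ0] = [1, 1, 1]
r3 m[fog→φ2] = [1, 1, 1]
r4 m[φ0→snow] = [9, 9, 7]
r4 m[φ0→sun] = [288, 648, 567]
r4 m[φ1→snow] = [16, 24, 40]
r4 m[φ1→cld] = [189, 567, 648]
r4 m[φ2→snow] = [9, 7, 5]
r4 m[φ2→fog] = [576, 648, 324]
r4 m[φ3→cld] = [8, 1, 1]
r4 m[snow→φ0] = [144, 168, 200]
r4 m[snow→φ1] = [81, 63, 35]
r4 m[snow→φ2] = [144, 216, 280]
r4 m[cld→φ1] = [8, 1, 1]
r4 m[cld→φ3] = [189, 567, 648]
r4 m[sun→φ0] = [1, 1, 1]
r4 m[fog→φ2] = [1, 1, 1]
r5 m[φ0→snow] = [9, 9, 7]
r5 m[φ0→sun] = [672, 1400, 1512]
r5 m[φ1→snow] = [16, 24, 40]
r5 m[φ1→cld] = [189, 567, 648]
r5 m[φ2→snow] = [9, 7, 5]
r5 m[φ2→fog] = [1512, 1400, 864]
r5 m[φ3→cld] = [8, 1, 1]
r5 m[snow→φ0] = [144, 168, 200]
r5 m[snow→φ1] = [81, 63, 35]
r5 m[snow→φ2] = [144, 216, 280]
r5 m[cld→φ1] = [8, 1, 1]
r5 m[cld→φ3] = [189, 567, 648]
r5 m[sun→φ0] = [1, 1, 1]
r5 m[fog→φ2] = [1, 1, 1]
r6 m[φ0→snow] = [9, 9, 7]
r6 m[φ0→sun] = [672, 1400, 1512]
r6 m[φ1→snow] = [16, 24, 40]
r6 m[φ1→cld] = [189, 567, 648]
r6 m[φ2→snow] = [9, 7, 5]
r6 m[φ2→fog] = [1512, 1400, 864]
r6 m[φ3→cld] = [8, 1, 1]
r6 m[snow→φ0] = [144, 168, 200]
r6 m[snow→φ1] = [81, 63, 35]
r6 m[snow→φ2] = [144, 216, 280]
r6 m[cld→φ1] = [8, 1, 1]
r6 m[cld→φ3] = [189, 567, 648]
r6 m[sun→φ0] = [1, 1, 1]
r6 m[fog→φ2] = [1, 1, 1]
fixed point reached at round 6
b[cld] = ⊗ incoming = [1512, 567, 648]

b[cld] = [1512, 567, 648]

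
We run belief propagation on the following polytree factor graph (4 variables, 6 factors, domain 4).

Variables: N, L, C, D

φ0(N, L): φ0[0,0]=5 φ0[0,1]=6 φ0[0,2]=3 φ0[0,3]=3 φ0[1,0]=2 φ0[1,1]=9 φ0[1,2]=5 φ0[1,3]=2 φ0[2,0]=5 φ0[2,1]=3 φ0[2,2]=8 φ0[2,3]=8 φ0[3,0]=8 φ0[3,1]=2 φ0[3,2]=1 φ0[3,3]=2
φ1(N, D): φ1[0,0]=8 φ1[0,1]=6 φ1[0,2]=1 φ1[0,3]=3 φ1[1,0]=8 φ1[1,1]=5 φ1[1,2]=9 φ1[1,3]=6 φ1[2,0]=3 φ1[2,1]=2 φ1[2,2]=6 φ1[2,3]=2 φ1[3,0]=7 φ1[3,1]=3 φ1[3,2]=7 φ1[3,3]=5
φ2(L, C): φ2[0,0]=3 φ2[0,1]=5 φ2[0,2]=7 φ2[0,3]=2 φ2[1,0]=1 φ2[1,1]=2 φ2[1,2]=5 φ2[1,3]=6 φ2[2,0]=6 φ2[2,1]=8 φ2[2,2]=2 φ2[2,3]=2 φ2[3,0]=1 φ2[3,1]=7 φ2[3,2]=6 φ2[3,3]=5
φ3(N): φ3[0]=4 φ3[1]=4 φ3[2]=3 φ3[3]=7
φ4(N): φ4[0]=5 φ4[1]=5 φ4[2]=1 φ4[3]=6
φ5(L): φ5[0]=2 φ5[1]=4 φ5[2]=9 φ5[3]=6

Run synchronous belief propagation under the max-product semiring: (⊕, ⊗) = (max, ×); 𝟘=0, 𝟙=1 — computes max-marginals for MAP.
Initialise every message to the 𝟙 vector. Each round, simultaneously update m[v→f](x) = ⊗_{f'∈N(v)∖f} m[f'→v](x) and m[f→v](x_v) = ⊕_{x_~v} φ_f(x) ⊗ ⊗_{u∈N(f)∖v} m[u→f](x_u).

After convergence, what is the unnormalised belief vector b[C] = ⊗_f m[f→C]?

b[C] = [48600, 64800, 32928, 38880]

init: all messages = 𝟙 over 4 values
r1 m[φ0→N] = [6, 9, 8, 8]
r1 m[φ0→L] = [8, 9, 8, 8]
r1 m[φ1→N] = [8, 9, 6, 7]
r1 m[φ1→D] = [8, 6, 9, 6]
r1 m[φ2→L] = [7, 6, 8, 7]
r1 m[φ2→C] = [6, 8, 7, 6]
r1 m[φ3→N] = [4, 4, 3, 7]
r1 m[φ4→N] = [5, 5, 1, 6]
r1 m[φ5→L] = [2, 4, 9, 6]
r1 m[N→φ0] = [1, 1, 1, 1]
r1 m[N→φ1] = [1, 1, 1, 1]
r1 m[N→φ3] = [1, 1, 1, 1]
r1 m[N→φ4] = [1, 1, 1, 1]
r1 m[L→φ0] = [1, 1, 1, 1]
r1 m[L→φ2] = [1, 1, 1, 1]
r1 m[L→φ5] = [1, 1, 1, 1]
r1 m[C→φ2] = [1, 1, 1, 1]
r1 m[D→φ1] = [1, 1, 1, 1]
r2 m[φ0→N] = [6, 9, 8, 8]
r2 m[φ0→L] = [8, 9, 8, 8]
r2 m[φ1→N] = [8, 9, 6, 7]
r2 m[φ1→D] = [8, 6, 9, 6]
r2 m[φ2→L] = [7, 6, 8, 7]
r2 m[φ2→C] = [6, 8, 7, 6]
r2 m[φ3→N] = [4, 4, 3, 7]
r2 m[φ4→N] = [5, 5, 1, 6]
r2 m[φ5→L] = [2, 4, 9, 6]
r2 m[N→φ0] = [160, 180, 18, 294]
r2 m[N→φ1] = [120, 180, 24, 336]
r2 m[N→φ3] = [240, 405, 48, 336]
r2 m[N→φ4] = [192, 324, 144, 392]
r2 m[L→φ0] = [14, 24, 72, 42]
r2 m[L→φ2] = [16, 36, 72, 48]
r2 m[L→φ5] = [56, 54, 64, 56]
r2 m[C→φ2] = [1, 1, 1, 1]
r2 m[D→φ1] = [1, 1, 1, 1]
r3 m[φ0→N] = [216, 360, 576, 112]
r3 m[φ0→L] = [2352, 1620, 900, 588]
r3 m[φ1→N] = [8, 9, 6, 7]
r3 m[φ1→D] = [2352, 1008, 2352, 1680]
r3 m[φ2→L] = [7, 6, 8, 7]
r3 m[φ2→C] = [432, 576, 288, 240]
r3 m[φ3→N] = [4, 4, 3, 7]
r3 m[φ4→N] = [5, 5, 1, 6]
r3 m[φ5→L] = [2, 4, 9, 6]
r3 m[N→φ0] = [160, 180, 18, 294]
r3 m[N→φ1] = [120, 180, 24, 336]
r3 m[N→φ3] = [240, 405, 48, 336]
r3 m[N→φ4] = [192, 324, 144, 392]
r3 m[L→φ0] = [14, 24, 72, 42]
r3 m[L→φ2] = [16, 36, 72, 48]
r3 m[L→φ5] = [56, 54, 64, 56]
r3 m[C→φ2] = [1, 1, 1, 1]
r3 m[D→φ1] = [1, 1, 1, 1]
r4 m[φ0→N] = [216, 360, 576, 112]
r4 m[φ0→L] = [2352, 1620, 900, 588]
r4 m[φ1→N] = [8, 9, 6, 7]
r4 m[φ1→D] = [2352, 1008, 2352, 1680]
r4 m[φ2→L] = [7, 6, 8, 7]
r4 m[φ2→C] = [432, 576, 288, 240]
r4 m[φ3→N] = [4, 4, 3, 7]
r4 m[φ4→N] = [5, 5, 1, 6]
r4 m[φ5→L] = [2, 4, 9, 6]
r4 m[N→φ0] = [160, 180, 18, 294]
r4 m[N→φ1] = [4320, 7200, 1728, 4704]
r4 m[N→φ3] = [8640, 16200, 3456, 4704]
r4 m[N→φ4] = [6912, 12960, 10368, 5488]
r4 m[L→φ0] = [14, 24, 72, 42]
r4 m[L→φ2] = [4704, 6480, 8100, 3528]
r4 m[L→φ5] = [16464, 9720, 7200, 4116]
r4 m[C→φ2] = [1, 1, 1, 1]
r4 m[D→φ1] = [1, 1, 1, 1]
r5 m[φ0→N] = [216, 360, 576, 112]
r5 m[φ0→L] = [2352, 1620, 900, 588]
r5 m[φ1→N] = [8, 9, 6, 7]
r5 m[φ1→D] = [57600, 36000, 64800, 43200]
r5 m[φ2→L] = [7, 6, 8, 7]
r5 m[φ2→C] = [48600, 64800, 32928, 38880]
r5 m[φ3→N] = [4, 4, 3, 7]
r5 m[φ4→N] = [5, 5, 1, 6]
r5 m[φ5→L] = [2, 4, 9, 6]
r5 m[N→φ0] = [160, 180, 18, 294]
r5 m[N→φ1] = [4320, 7200, 1728, 4704]
r5 m[N→φ3] = [8640, 16200, 3456, 4704]
r5 m[N→φ4] = [6912, 12960, 10368, 5488]
r5 m[L→φ0] = [14, 24, 72, 42]
r5 m[L→φ2] = [4704, 6480, 8100, 3528]
r5 m[L→φ5] = [16464, 9720, 7200, 4116]
r5 m[C→φ2] = [1, 1, 1, 1]
r5 m[D→φ1] = [1, 1, 1, 1]
r6 m[φ0→N] = [216, 360, 576, 112]
r6 m[φ0→L] = [2352, 1620, 900, 588]
r6 m[φ1→N] = [8, 9, 6, 7]
r6 m[φ1→D] = [57600, 36000, 64800, 43200]
r6 m[φ2→L] = [7, 6, 8, 7]
r6 m[φ2→C] = [48600, 64800, 32928, 38880]
r6 m[φ3→N] = [4, 4, 3, 7]
r6 m[φ4→N] = [5, 5, 1, 6]
r6 m[φ5→L] = [2, 4, 9, 6]
r6 m[N→φ0] = [160, 180, 18, 294]
r6 m[N→φ1] = [4320, 7200, 1728, 4704]
r6 m[N→φ3] = [8640, 16200, 3456, 4704]
r6 m[N→φ4] = [6912, 12960, 10368, 5488]
r6 m[L→φ0] = [14, 24, 72, 42]
r6 m[L→φ2] = [4704, 6480, 8100, 3528]
r6 m[L→φ5] = [16464, 9720, 7200, 4116]
r6 m[C→φ2] = [1, 1, 1, 1]
r6 m[D→φ1] = [1, 1, 1, 1]
fixed point reached at round 6
b[C] = ⊗ incoming = [48600, 64800, 32928, 38880]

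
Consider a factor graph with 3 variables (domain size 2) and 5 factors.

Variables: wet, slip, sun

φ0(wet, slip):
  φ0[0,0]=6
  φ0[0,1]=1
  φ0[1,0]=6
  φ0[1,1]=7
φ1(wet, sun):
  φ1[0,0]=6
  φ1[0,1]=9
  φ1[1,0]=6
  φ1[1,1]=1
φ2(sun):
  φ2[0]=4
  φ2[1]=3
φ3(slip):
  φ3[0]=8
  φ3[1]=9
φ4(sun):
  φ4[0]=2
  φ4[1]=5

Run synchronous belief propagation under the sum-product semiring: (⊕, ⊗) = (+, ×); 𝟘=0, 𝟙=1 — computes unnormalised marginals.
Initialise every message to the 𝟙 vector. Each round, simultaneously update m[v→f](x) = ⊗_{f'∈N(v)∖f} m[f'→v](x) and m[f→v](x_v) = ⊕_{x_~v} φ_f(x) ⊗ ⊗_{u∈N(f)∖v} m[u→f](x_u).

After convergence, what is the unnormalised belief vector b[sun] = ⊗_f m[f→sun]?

b[sun] = [8064, 9360]

init: all messages = 𝟙 over 2 values
r1 m[φ0→wet] = [7, 13]
r1 m[φ0→slip] = [12, 8]
r1 m[φ1→wet] = [15, 7]
r1 m[φ1→sun] = [12, 10]
r1 m[φ2→sun] = [4, 3]
r1 m[φ3→slip] = [8, 9]
r1 m[φ4→sun] = [2, 5]
r1 m[wet→φ0] = [1, 1]
r1 m[wet→φ1] = [1, 1]
r1 m[slip→φ0] = [1, 1]
r1 m[slip→φ3] = [1, 1]
r1 m[sun→φ1] = [1, 1]
r1 m[sun→φ2] = [1, 1]
r1 m[sun→φ4] = [1, 1]
r2 m[φ0→wet] = [7, 13]
r2 m[φ0→slip] = [12, 8]
r2 m[φ1→wet] = [15, 7]
r2 m[φ1→sun] = [12, 10]
r2 m[φ2→sun] = [4, 3]
r2 m[φ3→slip] = [8, 9]
r2 m[φ4→sun] = [2, 5]
r2 m[wet→φ0] = [15, 7]
r2 m[wet→φ1] = [7, 13]
r2 m[slip→φ0] = [8, 9]
r2 m[slip→φ3] = [12, 8]
r2 m[sun→φ1] = [8, 15]
r2 m[sun→φ2] = [24, 50]
r2 m[sun→φ4] = [48, 30]
r3 m[φ0→wet] = [57, 111]
r3 m[φ0→slip] = [132, 64]
r3 m[φ1→wet] = [183, 63]
r3 m[φ1→sun] = [120, 76]
r3 m[φ2→sun] = [4, 3]
r3 m[φ3→slip] = [8, 9]
r3 m[φ4→sun] = [2, 5]
r3 m[wet→φ0] = [15, 7]
r3 m[wet→φ1] = [7, 13]
r3 m[slip→φ0] = [8, 9]
r3 m[slip→φ3] = [12, 8]
r3 m[sun→φ1] = [8, 15]
r3 m[sun→φ2] = [24, 50]
r3 m[sun→φ4] = [48, 30]
r4 m[φ0→wet] = [57, 111]
r4 m[φ0→slip] = [132, 64]
r4 m[φ1→wet] = [183, 63]
r4 m[φ1→sun] = [120, 76]
r4 m[φ2→sun] = [4, 3]
r4 m[φ3→slip] = [8, 9]
r4 m[φ4→sun] = [2, 5]
r4 m[wet→φ0] = [183, 63]
r4 m[wet→φ1] = [57, 111]
r4 m[slip→φ0] = [8, 9]
r4 m[slip→φ3] = [132, 64]
r4 m[sun→φ1] = [8, 15]
r4 m[sun→φ2] = [240, 380]
r4 m[sun→φ4] = [480, 228]
r5 m[φ0→wet] = [57, 111]
r5 m[φ0→slip] = [1476, 624]
r5 m[φ1→wet] = [183, 63]
r5 m[φ1→sun] = [1008, 624]
r5 m[φ2→sun] = [4, 3]
r5 m[φ3→slip] = [8, 9]
r5 m[φ4→sun] = [2, 5]
r5 m[wet→φ0] = [183, 63]
r5 m[wet→φ1] = [57, 111]
r5 m[slip→φ0] = [8, 9]
r5 m[slip→φ3] = [132, 64]
r5 m[sun→φ1] = [8, 15]
r5 m[sun→φ2] = [240, 380]
r5 m[sun→φ4] = [480, 228]
r6 m[φ0→wet] = [57, 111]
r6 m[φ0→slip] = [1476, 624]
r6 m[φ1→wet] = [183, 63]
r6 m[φ1→sun] = [1008, 624]
r6 m[φ2→sun] = [4, 3]
r6 m[φ3→slip] = [8, 9]
r6 m[φ4→sun] = [2, 5]
r6 m[wet→φ0] = [183, 63]
r6 m[wet→φ1] = [57, 111]
r6 m[slip→φ0] = [8, 9]
r6 m[slip→φ3] = [1476, 624]
r6 m[sun→φ1] = [8, 15]
r6 m[sun→φ2] = [2016, 3120]
r6 m[sun→φ4] = [4032, 1872]
r7 m[φ0→wet] = [57, 111]
r7 m[φ0→slip] = [1476, 624]
r7 m[φ1→wet] = [183, 63]
r7 m[φ1→sun] = [1008, 624]
r7 m[φ2→sun] = [4, 3]
r7 m[φ3→slip] = [8, 9]
r7 m[φ4→sun] = [2, 5]
r7 m[wet→φ0] = [183, 63]
r7 m[wet→φ1] = [57, 111]
r7 m[slip→φ0] = [8, 9]
r7 m[slip→φ3] = [1476, 624]
r7 m[sun→φ1] = [8, 15]
r7 m[sun→φ2] = [2016, 3120]
r7 m[sun→φ4] = [4032, 1872]
fixed point reached at round 7
b[sun] = ⊗ incoming = [8064, 9360]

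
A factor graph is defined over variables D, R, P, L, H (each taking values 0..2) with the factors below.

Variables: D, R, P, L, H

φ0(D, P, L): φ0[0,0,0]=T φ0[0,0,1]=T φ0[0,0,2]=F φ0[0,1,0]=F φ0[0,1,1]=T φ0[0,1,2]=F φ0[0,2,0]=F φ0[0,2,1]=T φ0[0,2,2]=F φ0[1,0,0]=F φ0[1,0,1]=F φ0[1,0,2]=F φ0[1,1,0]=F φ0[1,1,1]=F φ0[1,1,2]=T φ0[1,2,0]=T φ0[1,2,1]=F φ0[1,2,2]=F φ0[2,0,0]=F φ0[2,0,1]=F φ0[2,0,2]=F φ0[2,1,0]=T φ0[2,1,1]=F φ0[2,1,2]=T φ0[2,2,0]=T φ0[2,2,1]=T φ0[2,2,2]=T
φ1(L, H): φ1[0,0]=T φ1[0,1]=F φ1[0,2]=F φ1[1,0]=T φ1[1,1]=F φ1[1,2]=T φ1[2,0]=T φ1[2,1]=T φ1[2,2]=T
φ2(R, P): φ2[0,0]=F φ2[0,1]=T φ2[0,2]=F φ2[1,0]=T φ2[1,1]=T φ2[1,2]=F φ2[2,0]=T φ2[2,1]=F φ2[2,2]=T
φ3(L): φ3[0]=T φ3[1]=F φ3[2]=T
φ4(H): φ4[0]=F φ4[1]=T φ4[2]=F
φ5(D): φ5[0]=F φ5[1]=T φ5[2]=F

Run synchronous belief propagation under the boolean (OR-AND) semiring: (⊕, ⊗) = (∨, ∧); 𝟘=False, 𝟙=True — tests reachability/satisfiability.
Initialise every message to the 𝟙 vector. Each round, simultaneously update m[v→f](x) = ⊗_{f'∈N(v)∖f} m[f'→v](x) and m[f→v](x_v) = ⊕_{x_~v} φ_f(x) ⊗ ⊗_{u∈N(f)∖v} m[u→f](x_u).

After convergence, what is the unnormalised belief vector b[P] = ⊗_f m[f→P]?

b[P] = [F, T, F]

init: all messages = 𝟙 over 3 values
r1 m[φ0→D] = [T, T, T]
r1 m[φ0→P] = [T, T, T]
r1 m[φ0→L] = [T, T, T]
r1 m[φ1→L] = [T, T, T]
r1 m[φ1→H] = [T, T, T]
r1 m[φ2→R] = [T, T, T]
r1 m[φ2→P] = [T, T, T]
r1 m[φ3→L] = [T, F, T]
r1 m[φ4→H] = [F, T, F]
r1 m[φ5→D] = [F, T, F]
r1 m[D→φ0] = [T, T, T]
r1 m[D→φ5] = [T, T, T]
r1 m[R→φ2] = [T, T, T]
r1 m[P→φ0] = [T, T, T]
r1 m[P→φ2] = [T, T, T]
r1 m[L→φ0] = [T, T, T]
r1 m[L→φ1] = [T, T, T]
r1 m[L→φ3] = [T, T, T]
r1 m[H→φ1] = [T, T, T]
r1 m[H→φ4] = [T, T, T]
r2 m[φ0→D] = [T, T, T]
r2 m[φ0→P] = [T, T, T]
r2 m[φ0→L] = [T, T, T]
r2 m[φ1→L] = [T, T, T]
r2 m[φ1→H] = [T, T, T]
r2 m[φ2→R] = [T, T, T]
r2 m[φ2→P] = [T, T, T]
r2 m[φ3→L] = [T, F, T]
r2 m[φ4→H] = [F, T, F]
r2 m[φ5→D] = [F, T, F]
r2 m[D→φ0] = [F, T, F]
r2 m[D→φ5] = [T, T, T]
r2 m[R→φ2] = [T, T, T]
r2 m[P→φ0] = [T, T, T]
r2 m[P→φ2] = [T, T, T]
r2 m[L→φ0] = [T, F, T]
r2 m[L→φ1] = [T, F, T]
r2 m[L→φ3] = [T, T, T]
r2 m[H→φ1] = [F, T, F]
r2 m[H→φ4] = [T, T, T]
r3 m[φ0→D] = [T, T, T]
r3 m[φ0→P] = [F, T, T]
r3 m[φ0→L] = [T, F, T]
r3 m[φ1→L] = [F, F, T]
r3 m[φ1→H] = [T, T, T]
r3 m[φ2→R] = [T, T, T]
r3 m[φ2→P] = [T, T, T]
r3 m[φ3→L] = [T, F, T]
r3 m[φ4→H] = [F, T, F]
r3 m[φ5→D] = [F, T, F]
r3 m[D→φ0] = [F, T, F]
r3 m[D→φ5] = [T, T, T]
r3 m[R→φ2] = [T, T, T]
r3 m[P→φ0] = [T, T, T]
r3 m[P→φ2] = [T, T, T]
r3 m[L→φ0] = [T, F, T]
r3 m[L→φ1] = [T, F, T]
r3 m[L→φ3] = [T, T, T]
r3 m[H→φ1] = [F, T, F]
r3 m[H→φ4] = [T, T, T]
r4 m[φ0→D] = [T, T, T]
r4 m[φ0→P] = [F, T, T]
r4 m[φ0→L] = [T, F, T]
r4 m[φ1→L] = [F, F, T]
r4 m[φ1→H] = [T, T, T]
r4 m[φ2→R] = [T, T, T]
r4 m[φ2→P] = [T, T, T]
r4 m[φ3→L] = [T, F, T]
r4 m[φ4→H] = [F, T, F]
r4 m[φ5→D] = [F, T, F]
r4 m[D→φ0] = [F, T, F]
r4 m[D→φ5] = [T, T, T]
r4 m[R→φ2] = [T, T, T]
r4 m[P→φ0] = [T, T, T]
r4 m[P→φ2] = [F, T, T]
r4 m[L→φ0] = [F, F, T]
r4 m[L→φ1] = [T, F, T]
r4 m[L→φ3] = [F, F, T]
r4 m[H→φ1] = [F, T, F]
r4 m[H→φ4] = [T, T, T]
r5 m[φ0→D] = [F, T, T]
r5 m[φ0→P] = [F, T, F]
r5 m[φ0→L] = [T, F, T]
r5 m[φ1→L] = [F, F, T]
r5 m[φ1→H] = [T, T, T]
r5 m[φ2→R] = [T, T, T]
r5 m[φ2→P] = [T, T, T]
r5 m[φ3→L] = [T, F, T]
r5 m[φ4→H] = [F, T, F]
r5 m[φ5→D] = [F, T, F]
r5 m[D→φ0] = [F, T, F]
r5 m[D→φ5] = [T, T, T]
r5 m[R→φ2] = [T, T, T]
r5 m[P→φ0] = [T, T, T]
r5 m[P→φ2] = [F, T, T]
r5 m[L→φ0] = [F, F, T]
r5 m[L→φ1] = [T, F, T]
r5 m[L→φ3] = [F, F, T]
r5 m[H→φ1] = [F, T, F]
r5 m[H→φ4] = [T, T, T]
r6 m[φ0→D] = [F, T, T]
r6 m[φ0→P] = [F, T, F]
r6 m[φ0→L] = [T, F, T]
r6 m[φ1→L] = [F, F, T]
r6 m[φ1→H] = [T, T, T]
r6 m[φ2→R] = [T, T, T]
r6 m[φ2→P] = [T, T, T]
r6 m[φ3→L] = [T, F, T]
r6 m[φ4→H] = [F, T, F]
r6 m[φ5→D] = [F, T, F]
r6 m[D→φ0] = [F, T, F]
r6 m[D→φ5] = [F, T, T]
r6 m[R→φ2] = [T, T, T]
r6 m[P→φ0] = [T, T, T]
r6 m[P→φ2] = [F, T, F]
r6 m[L→φ0] = [F, F, T]
r6 m[L→φ1] = [T, F, T]
r6 m[L→φ3] = [F, F, T]
r6 m[H→φ1] = [F, T, F]
r6 m[H→φ4] = [T, T, T]
r7 m[φ0→D] = [F, T, T]
r7 m[φ0→P] = [F, T, F]
r7 m[φ0→L] = [T, F, T]
r7 m[φ1→L] = [F, F, T]
r7 m[φ1→H] = [T, T, T]
r7 m[φ2→R] = [T, T, F]
r7 m[φ2→P] = [T, T, T]
r7 m[φ3→L] = [T, F, T]
r7 m[φ4→H] = [F, T, F]
r7 m[φ5→D] = [F, T, F]
r7 m[D→φ0] = [F, T, F]
r7 m[D→φ5] = [F, T, T]
r7 m[R→φ2] = [T, T, T]
r7 m[P→φ0] = [T, T, T]
r7 m[P→φ2] = [F, T, F]
r7 m[L→φ0] = [F, F, T]
r7 m[L→φ1] = [T, F, T]
r7 m[L→φ3] = [F, F, T]
r7 m[H→φ1] = [F, T, F]
r7 m[H→φ4] = [T, T, T]
r8 m[φ0→D] = [F, T, T]
r8 m[φ0→P] = [F, T, F]
r8 m[φ0→L] = [T, F, T]
r8 m[φ1→L] = [F, F, T]
r8 m[φ1→H] = [T, T, T]
r8 m[φ2→R] = [T, T, F]
r8 m[φ2→P] = [T, T, T]
r8 m[φ3→L] = [T, F, T]
r8 m[φ4→H] = [F, T, F]
r8 m[φ5→D] = [F, T, F]
r8 m[D→φ0] = [F, T, F]
r8 m[D→φ5] = [F, T, T]
r8 m[R→φ2] = [T, T, T]
r8 m[P→φ0] = [T, T, T]
r8 m[P→φ2] = [F, T, F]
r8 m[L→φ0] = [F, F, T]
r8 m[L→φ1] = [T, F, T]
r8 m[L→φ3] = [F, F, T]
r8 m[H→φ1] = [F, T, F]
r8 m[H→φ4] = [T, T, T]
fixed point reached at round 8
b[P] = ⊗ incoming = [F, T, F]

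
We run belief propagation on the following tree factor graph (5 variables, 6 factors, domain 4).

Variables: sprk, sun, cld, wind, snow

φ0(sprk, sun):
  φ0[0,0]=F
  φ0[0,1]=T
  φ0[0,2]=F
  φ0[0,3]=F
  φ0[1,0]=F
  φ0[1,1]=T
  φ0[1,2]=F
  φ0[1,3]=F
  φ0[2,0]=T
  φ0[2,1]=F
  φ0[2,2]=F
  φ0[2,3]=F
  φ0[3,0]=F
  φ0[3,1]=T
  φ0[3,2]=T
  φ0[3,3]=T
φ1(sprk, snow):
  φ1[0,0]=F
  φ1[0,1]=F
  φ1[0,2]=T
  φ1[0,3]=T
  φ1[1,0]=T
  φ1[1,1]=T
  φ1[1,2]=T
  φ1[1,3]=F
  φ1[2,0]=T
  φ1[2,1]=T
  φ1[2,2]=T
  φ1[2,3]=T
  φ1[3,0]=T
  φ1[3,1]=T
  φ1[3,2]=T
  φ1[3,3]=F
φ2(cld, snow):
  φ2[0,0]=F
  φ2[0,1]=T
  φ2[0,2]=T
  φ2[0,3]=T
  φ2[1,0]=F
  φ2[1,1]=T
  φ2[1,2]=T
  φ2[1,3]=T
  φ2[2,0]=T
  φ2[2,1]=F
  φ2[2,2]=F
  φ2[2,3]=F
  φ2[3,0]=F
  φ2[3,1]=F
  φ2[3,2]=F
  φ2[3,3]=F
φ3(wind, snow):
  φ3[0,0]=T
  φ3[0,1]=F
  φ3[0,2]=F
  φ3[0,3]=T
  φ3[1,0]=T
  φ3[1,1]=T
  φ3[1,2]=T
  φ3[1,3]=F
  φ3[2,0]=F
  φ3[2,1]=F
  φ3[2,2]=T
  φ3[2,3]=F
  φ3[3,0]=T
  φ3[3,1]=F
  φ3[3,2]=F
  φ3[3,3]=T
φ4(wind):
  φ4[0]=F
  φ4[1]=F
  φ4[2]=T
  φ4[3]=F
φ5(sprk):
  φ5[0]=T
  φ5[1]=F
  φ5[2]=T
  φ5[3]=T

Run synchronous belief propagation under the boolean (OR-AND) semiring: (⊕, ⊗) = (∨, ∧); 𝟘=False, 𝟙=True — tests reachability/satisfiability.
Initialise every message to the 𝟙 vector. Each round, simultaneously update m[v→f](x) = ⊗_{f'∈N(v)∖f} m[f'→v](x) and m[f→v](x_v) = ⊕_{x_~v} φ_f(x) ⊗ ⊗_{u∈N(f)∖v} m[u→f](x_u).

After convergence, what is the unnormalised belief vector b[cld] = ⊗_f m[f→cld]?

init: all messages = 𝟙 over 4 values
r1 m[φ0→sprk] = [T, T, T, T]
r1 m[φ0→sun] = [T, T, T, T]
r1 m[φ1→sprk] = [T, T, T, T]
r1 m[φ1→snow] = [T, T, T, T]
r1 m[φ2→cld] = [T, T, T, F]
r1 m[φ2→snow] = [T, T, T, T]
r1 m[φ3→wind] = [T, T, T, T]
r1 m[φ3→snow] = [T, T, T, T]
r1 m[φ4→wind] = [F, F, T, F]
r1 m[φ5→sprk] = [T, F, T, T]
r1 m[sprk→φ0] = [T, T, T, T]
r1 m[sprk→φ1] = [T, T, T, T]
r1 m[sprk→φ5] = [T, T, T, T]
r1 m[sun→φ0] = [T, T, T, T]
r1 m[cld→φ2] = [T, T, T, T]
r1 m[wind→φ3] = [T, T, T, T]
r1 m[wind→φ4] = [T, T, T, T]
r1 m[snow→φ1] = [T, T, T, T]
r1 m[snow→φ2] = [T, T, T, T]
r1 m[snow→φ3] = [T, T, T, T]
r2 m[φ0→sprk] = [T, T, T, T]
r2 m[φ0→sun] = [T, T, T, T]
r2 m[φ1→sprk] = [T, T, T, T]
r2 m[φ1→snow] = [T, T, T, T]
r2 m[φ2→cld] = [T, T, T, F]
r2 m[φ2→snow] = [T, T, T, T]
r2 m[φ3→wind] = [T, T, T, T]
r2 m[φ3→snow] = [T, T, T, T]
r2 m[φ4→wind] = [F, F, T, F]
r2 m[φ5→sprk] = [T, F, T, T]
r2 m[sprk→φ0] = [T, F, T, T]
r2 m[sprk→φ1] = [T, F, T, T]
r2 m[sprk→φ5] = [T, T, T, T]
r2 m[sun→φ0] = [T, T, T, T]
r2 m[cld→φ2] = [T, T, T, T]
r2 m[wind→φ3] = [F, F, T, F]
r2 m[wind→φ4] = [T, T, T, T]
r2 m[snow→φ1] = [T, T, T, T]
r2 m[snow→φ2] = [T, T, T, T]
r2 m[snow→φ3] = [T, T, T, T]
r3 m[φ0→sprk] = [T, T, T, T]
r3 m[φ0→sun] = [T, T, T, T]
r3 m[φ1→sprk] = [T, T, T, T]
r3 m[φ1→snow] = [T, T, T, T]
r3 m[φ2→cld] = [T, T, T, F]
r3 m[φ2→snow] = [T, T, T, T]
r3 m[φ3→wind] = [T, T, T, T]
r3 m[φ3→snow] = [F, F, T, F]
r3 m[φ4→wind] = [F, F, T, F]
r3 m[φ5→sprk] = [T, F, T, T]
r3 m[sprk→φ0] = [T, F, T, T]
r3 m[sprk→φ1] = [T, F, T, T]
r3 m[sprk→φ5] = [T, T, T, T]
r3 m[sun→φ0] = [T, T, T, T]
r3 m[cld→φ2] = [T, T, T, T]
r3 m[wind→φ3] = [F, F, T, F]
r3 m[wind→φ4] = [T, T, T, T]
r3 m[snow→φ1] = [T, T, T, T]
r3 m[snow→φ2] = [T, T, T, T]
r3 m[snow→φ3] = [T, T, T, T]
r4 m[φ0→sprk] = [T, T, T, T]
r4 m[φ0→sun] = [T, T, T, T]
r4 m[φ1→sprk] = [T, T, T, T]
r4 m[φ1→snow] = [T, T, T, T]
r4 m[φ2→cld] = [T, T, T, F]
r4 m[φ2→snow] = [T, T, T, T]
r4 m[φ3→wind] = [T, T, T, T]
r4 m[φ3→snow] = [F, F, T, F]
r4 m[φ4→wind] = [F, F, T, F]
r4 m[φ5→sprk] = [T, F, T, T]
r4 m[sprk→φ0] = [T, F, T, T]
r4 m[sprk→φ1] = [T, F, T, T]
r4 m[sprk→φ5] = [T, T, T, T]
r4 m[sun→φ0] = [T, T, T, T]
r4 m[cld→φ2] = [T, T, T, T]
r4 m[wind→φ3] = [F, F, T, F]
r4 m[wind→φ4] = [T, T, T, T]
r4 m[snow→φ1] = [F, F, T, F]
r4 m[snow→φ2] = [F, F, T, F]
r4 m[snow→φ3] = [T, T, T, T]
r5 m[φ0→sprk] = [T, T, T, T]
r5 m[φ0→sun] = [T, T, T, T]
r5 m[φ1→sprk] = [T, T, T, T]
r5 m[φ1→snow] = [T, T, T, T]
r5 m[φ2→cld] = [T, T, F, F]
r5 m[φ2→snow] = [T, T, T, T]
r5 m[φ3→wind] = [T, T, T, T]
r5 m[φ3→snow] = [F, F, T, F]
r5 m[φ4→wind] = [F, F, T, F]
r5 m[φ5→sprk] = [T, F, T, T]
r5 m[sprk→φ0] = [T, F, T, T]
r5 m[sprk→φ1] = [T, F, T, T]
r5 m[sprk→φ5] = [T, T, T, T]
r5 m[sun→φ0] = [T, T, T, T]
r5 m[cld→φ2] = [T, T, T, T]
r5 m[wind→φ3] = [F, F, T, F]
r5 m[wind→φ4] = [T, T, T, T]
r5 m[snow→φ1] = [F, F, T, F]
r5 m[snow→φ2] = [F, F, T, F]
r5 m[snow→φ3] = [T, T, T, T]
r6 m[φ0→sprk] = [T, T, T, T]
r6 m[φ0→sun] = [T, T, T, T]
r6 m[φ1→sprk] = [T, T, T, T]
r6 m[φ1→snow] = [T, T, T, T]
r6 m[φ2→cld] = [T, T, F, F]
r6 m[φ2→snow] = [T, T, T, T]
r6 m[φ3→wind] = [T, T, T, T]
r6 m[φ3→snow] = [F, F, T, F]
r6 m[φ4→wind] = [F, F, T, F]
r6 m[φ5→sprk] = [T, F, T, T]
r6 m[sprk→φ0] = [T, F, T, T]
r6 m[sprk→φ1] = [T, F, T, T]
r6 m[sprk→φ5] = [T, T, T, T]
r6 m[sun→φ0] = [T, T, T, T]
r6 m[cld→φ2] = [T, T, T, T]
r6 m[wind→φ3] = [F, F, T, F]
r6 m[wind→φ4] = [T, T, T, T]
r6 m[snow→φ1] = [F, F, T, F]
r6 m[snow→φ2] = [F, F, T, F]
r6 m[snow→φ3] = [T, T, T, T]
fixed point reached at round 6
b[cld] = ⊗ incoming = [T, T, F, F]

b[cld] = [T, T, F, F]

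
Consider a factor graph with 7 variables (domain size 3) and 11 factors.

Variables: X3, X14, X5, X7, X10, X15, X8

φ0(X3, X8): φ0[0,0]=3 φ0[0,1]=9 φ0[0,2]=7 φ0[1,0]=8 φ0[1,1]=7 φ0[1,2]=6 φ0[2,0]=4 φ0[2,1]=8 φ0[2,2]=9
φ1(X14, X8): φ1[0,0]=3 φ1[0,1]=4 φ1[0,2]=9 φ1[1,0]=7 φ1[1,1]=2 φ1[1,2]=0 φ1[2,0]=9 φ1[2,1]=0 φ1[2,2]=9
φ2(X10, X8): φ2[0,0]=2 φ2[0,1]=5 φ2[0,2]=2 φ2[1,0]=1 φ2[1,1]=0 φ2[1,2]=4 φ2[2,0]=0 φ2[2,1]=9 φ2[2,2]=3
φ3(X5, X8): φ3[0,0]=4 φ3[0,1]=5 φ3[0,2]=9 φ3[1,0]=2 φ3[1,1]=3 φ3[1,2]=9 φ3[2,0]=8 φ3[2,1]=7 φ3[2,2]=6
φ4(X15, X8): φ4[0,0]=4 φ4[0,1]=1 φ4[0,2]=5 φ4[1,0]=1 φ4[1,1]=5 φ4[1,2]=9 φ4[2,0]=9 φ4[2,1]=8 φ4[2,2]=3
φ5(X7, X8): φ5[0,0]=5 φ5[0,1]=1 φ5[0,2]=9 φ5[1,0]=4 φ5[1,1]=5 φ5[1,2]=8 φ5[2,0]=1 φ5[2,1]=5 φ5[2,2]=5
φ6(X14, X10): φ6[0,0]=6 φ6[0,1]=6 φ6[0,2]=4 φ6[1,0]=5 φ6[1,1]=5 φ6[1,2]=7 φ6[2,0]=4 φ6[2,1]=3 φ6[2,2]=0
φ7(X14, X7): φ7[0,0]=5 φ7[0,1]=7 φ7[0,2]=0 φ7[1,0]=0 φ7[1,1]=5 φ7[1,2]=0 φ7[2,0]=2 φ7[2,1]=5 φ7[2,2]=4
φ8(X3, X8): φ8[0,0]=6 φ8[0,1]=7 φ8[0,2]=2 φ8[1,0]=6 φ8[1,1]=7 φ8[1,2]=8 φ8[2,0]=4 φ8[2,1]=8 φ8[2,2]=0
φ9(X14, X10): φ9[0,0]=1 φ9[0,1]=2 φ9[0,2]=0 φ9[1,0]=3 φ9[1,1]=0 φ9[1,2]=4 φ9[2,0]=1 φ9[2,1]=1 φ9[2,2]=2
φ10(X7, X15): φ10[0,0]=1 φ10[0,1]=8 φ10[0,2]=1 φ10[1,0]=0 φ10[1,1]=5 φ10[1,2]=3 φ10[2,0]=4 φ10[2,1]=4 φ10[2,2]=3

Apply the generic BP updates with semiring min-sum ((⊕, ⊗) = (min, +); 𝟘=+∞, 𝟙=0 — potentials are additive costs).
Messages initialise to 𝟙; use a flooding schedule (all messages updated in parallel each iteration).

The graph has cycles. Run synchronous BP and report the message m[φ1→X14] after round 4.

message @ round 4 = [14, 18, 19]

init: all messages = 𝟙 over 3 values
r1 m[φ0→X3] = [3, 6, 4]
r1 m[φ0→X8] = [3, 7, 6]
r1 m[φ1→X14] = [3, 0, 0]
r1 m[φ1→X8] = [3, 0, 0]
r1 m[φ2→X10] = [2, 0, 0]
r1 m[φ2→X8] = [0, 0, 2]
r1 m[φ3→X5] = [4, 2, 6]
r1 m[φ3→X8] = [2, 3, 6]
r1 m[φ4→X15] = [1, 1, 3]
r1 m[φ4→X8] = [1, 1, 3]
r1 m[φ5→X7] = [1, 4, 1]
r1 m[φ5→X8] = [1, 1, 5]
r1 m[φ6→X14] = [4, 5, 0]
r1 m[φ6→X10] = [4, 3, 0]
r1 m[φ7→X14] = [0, 0, 2]
r1 m[φ7→X7] = [0, 5, 0]
r1 m[φ8→X3] = [2, 6, 0]
r1 m[φ8→X8] = [4, 7, 0]
r1 m[φ9→X14] = [0, 0, 1]
r1 m[φ9→X10] = [1, 0, 0]
r1 m[φ10→X7] = [1, 0, 3]
r1 m[φ10→X15] = [0, 4, 1]
r1 m[X3→φ0] = [0, 0, 0]
r1 m[X3→φ8] = [0, 0, 0]
r1 m[X14→φ1] = [0, 0, 0]
r1 m[X14→φ6] = [0, 0, 0]
r1 m[X14→φ7] = [0, 0, 0]
r1 m[X14→φ9] = [0, 0, 0]
r1 m[X5→φ3] = [0, 0, 0]
r1 m[X7→φ5] = [0, 0, 0]
r1 m[X7→φ7] = [0, 0, 0]
r1 m[X7→φ10] = [0, 0, 0]
r1 m[X10→φ2] = [0, 0, 0]
r1 m[X10→φ6] = [0, 0, 0]
r1 m[X10→φ9] = [0, 0, 0]
r1 m[X15→φ4] = [0, 0, 0]
r1 m[X15→φ10] = [0, 0, 0]
r1 m[X8→φ0] = [0, 0, 0]
r1 m[X8→φ1] = [0, 0, 0]
r1 m[X8→φ2] = [0, 0, 0]
r1 m[X8→φ3] = [0, 0, 0]
r1 m[X8→φ4] = [0, 0, 0]
r1 m[X8→φ5] = [0, 0, 0]
r1 m[X8→φ8] = [0, 0, 0]
r2 m[φ0→X3] = [3, 6, 4]
r2 m[φ0→X8] = [3, 7, 6]
r2 m[φ1→X14] = [3, 0, 0]
r2 m[φ1→X8] = [3, 0, 0]
r2 m[φ2→X10] = [2, 0, 0]
r2 m[φ2→X8] = [0, 0, 2]
r2 m[φ3→X5] = [4, 2, 6]
r2 m[φ3→X8] = [2, 3, 6]
r2 m[φ4→X15] = [1, 1, 3]
r2 m[φ4→X8] = [1, 1, 3]
r2 m[φ5→X7] = [1, 4, 1]
r2 m[φ5→X8] = [1, 1, 5]
r2 m[φ6→X14] = [4, 5, 0]
r2 m[φ6→X10] = [4, 3, 0]
r2 m[φ7→X14] = [0, 0, 2]
r2 m[φ7→X7] = [0, 5, 0]
r2 m[φ8→X3] = [2, 6, 0]
r2 m[φ8→X8] = [4, 7, 0]
r2 m[φ9→X14] = [0, 0, 1]
r2 m[φ9→X10] = [1, 0, 0]
r2 m[φ10→X7] = [1, 0, 3]
r2 m[φ10→X15] = [0, 4, 1]
r2 m[X3→φ0] = [2, 6, 0]
r2 m[X3→φ8] = [3, 6, 4]
r2 m[X14→φ1] = [4, 5, 3]
r2 m[X14→φ6] = [3, 0, 3]
r2 m[X14→φ7] = [7, 5, 1]
r2 m[X14→φ9] = [7, 5, 2]
r2 m[X5→φ3] = [0, 0, 0]
r2 m[X7→φ5] = [1, 5, 3]
r2 m[X7→φ7] = [2, 4, 4]
r2 m[X7→φ10] = [1, 9, 1]
r2 m[X10→φ2] = [5, 3, 0]
r2 m[X10→φ6] = [3, 0, 0]
r2 m[X10→φ9] = [6, 3, 0]
r2 m[X15→φ4] = [0, 4, 1]
r2 m[X15→φ10] = [1, 1, 3]
r2 m[X8→φ0] = [11, 12, 16]
r2 m[X8→φ1] = [11, 19, 22]
r2 m[X8→φ2] = [14, 19, 20]
r2 m[X8→φ3] = [12, 16, 16]
r2 m[X8→φ4] = [13, 18, 19]
r2 m[X8→φ5] = [13, 18, 17]
r2 m[X8→φ8] = [10, 12, 22]
r3 m[φ0→X3] = [14, 19, 15]
r3 m[φ0→X8] = [4, 8, 9]
r3 m[φ1→X14] = [14, 18, 19]
r3 m[φ1→X8] = [7, 3, 5]
r3 m[φ2→X10] = [16, 15, 14]
r3 m[φ2→X8] = [0, 3, 3]
r3 m[φ3→X5] = [16, 14, 20]
r3 m[φ3→X8] = [2, 3, 6]
r3 m[φ4→X15] = [17, 14, 22]
r3 m[φ4→X8] = [4, 1, 4]
r3 m[φ5→X7] = [18, 17, 14]
r3 m[φ5→X8] = [4, 2, 8]
r3 m[φ6→X14] = [4, 5, 0]
r3 m[φ6→X10] = [5, 5, 3]
r3 m[φ7→X14] = [4, 2, 4]
r3 m[φ7→X7] = [3, 6, 5]
r3 m[φ8→X3] = [16, 16, 14]
r3 m[φ8→X8] = [8, 10, 4]
r3 m[φ9→X14] = [0, 3, 2]
r3 m[φ9→X10] = [3, 3, 4]
r3 m[φ10→X7] = [2, 1, 5]
r3 m[φ10→X15] = [2, 5, 2]
r3 m[X3→φ0] = [2, 6, 0]
r3 m[X3→φ8] = [3, 6, 4]
r3 m[X14→φ1] = [4, 5, 3]
r3 m[X14→φ6] = [3, 0, 3]
r3 m[X14→φ7] = [7, 5, 1]
r3 m[X14→φ9] = [7, 5, 2]
r3 m[X5→φ3] = [0, 0, 0]
r3 m[X7→φ5] = [1, 5, 3]
r3 m[X7→φ7] = [2, 4, 4]
r3 m[X7→φ10] = [1, 9, 1]
r3 m[X10→φ2] = [5, 3, 0]
r3 m[X10→φ6] = [3, 0, 0]
r3 m[X10→φ9] = [6, 3, 0]
r3 m[X15→φ4] = [0, 4, 1]
r3 m[X15→φ10] = [1, 1, 3]
r3 m[X8→φ0] = [11, 12, 16]
r3 m[X8→φ1] = [11, 19, 22]
r3 m[X8→φ2] = [14, 19, 20]
r3 m[X8→φ3] = [12, 16, 16]
r3 m[X8→φ4] = [13, 18, 19]
r3 m[X8→φ5] = [13, 18, 17]
r3 m[X8→φ8] = [10, 12, 22]
r4 m[φ0→X3] = [14, 19, 15]
r4 m[φ0→X8] = [4, 8, 9]
r4 m[φ1→X14] = [14, 18, 19]
r4 m[φ1→X8] = [7, 3, 5]
r4 m[φ2→X10] = [16, 15, 14]
r4 m[φ2→X8] = [0, 3, 3]
r4 m[φ3→X5] = [16, 14, 20]
r4 m[φ3→X8] = [2, 3, 6]
r4 m[φ4→X15] = [17, 14, 22]
r4 m[φ4→X8] = [4, 1, 4]
r4 m[φ5→X7] = [18, 17, 14]
r4 m[φ5→X8] = [4, 2, 8]
r4 m[φ6→X14] = [4, 5, 0]
r4 m[φ6→X10] = [5, 5, 3]
r4 m[φ7→X14] = [4, 2, 4]
r4 m[φ7→X7] = [3, 6, 5]
r4 m[φ8→X3] = [16, 16, 14]
r4 m[φ8→X8] = [8, 10, 4]
r4 m[φ9→X14] = [0, 3, 2]
r4 m[φ9→X10] = [3, 3, 4]
r4 m[φ10→X7] = [2, 1, 5]
r4 m[φ10→X15] = [2, 5, 2]
r4 m[X3→φ0] = [16, 16, 14]
r4 m[X3→φ8] = [14, 19, 15]
r4 m[X14→φ1] = [8, 10, 6]
r4 m[X14→φ6] = [18, 23, 25]
r4 m[X14→φ7] = [18, 26, 21]
r4 m[X14→φ9] = [22, 25, 23]
r4 m[X5→φ3] = [0, 0, 0]
r4 m[X7→φ5] = [5, 7, 10]
r4 m[X7→φ7] = [20, 18, 19]
r4 m[X7→φ10] = [21, 23, 19]
r4 m[X10→φ2] = [8, 8, 7]
r4 m[X10→φ6] = [19, 18, 18]
r4 m[X10→φ9] = [21, 20, 17]
r4 m[X15→φ4] = [2, 5, 2]
r4 m[X15→φ10] = [17, 14, 22]
r4 m[X8→φ0] = [25, 22, 30]
r4 m[X8→φ1] = [22, 27, 34]
r4 m[X8→φ2] = [29, 27, 36]
r4 m[X8→φ3] = [27, 27, 33]
r4 m[X8→φ4] = [25, 29, 35]
r4 m[X8→φ5] = [25, 28, 31]
r4 m[X8→φ8] = [21, 20, 35]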